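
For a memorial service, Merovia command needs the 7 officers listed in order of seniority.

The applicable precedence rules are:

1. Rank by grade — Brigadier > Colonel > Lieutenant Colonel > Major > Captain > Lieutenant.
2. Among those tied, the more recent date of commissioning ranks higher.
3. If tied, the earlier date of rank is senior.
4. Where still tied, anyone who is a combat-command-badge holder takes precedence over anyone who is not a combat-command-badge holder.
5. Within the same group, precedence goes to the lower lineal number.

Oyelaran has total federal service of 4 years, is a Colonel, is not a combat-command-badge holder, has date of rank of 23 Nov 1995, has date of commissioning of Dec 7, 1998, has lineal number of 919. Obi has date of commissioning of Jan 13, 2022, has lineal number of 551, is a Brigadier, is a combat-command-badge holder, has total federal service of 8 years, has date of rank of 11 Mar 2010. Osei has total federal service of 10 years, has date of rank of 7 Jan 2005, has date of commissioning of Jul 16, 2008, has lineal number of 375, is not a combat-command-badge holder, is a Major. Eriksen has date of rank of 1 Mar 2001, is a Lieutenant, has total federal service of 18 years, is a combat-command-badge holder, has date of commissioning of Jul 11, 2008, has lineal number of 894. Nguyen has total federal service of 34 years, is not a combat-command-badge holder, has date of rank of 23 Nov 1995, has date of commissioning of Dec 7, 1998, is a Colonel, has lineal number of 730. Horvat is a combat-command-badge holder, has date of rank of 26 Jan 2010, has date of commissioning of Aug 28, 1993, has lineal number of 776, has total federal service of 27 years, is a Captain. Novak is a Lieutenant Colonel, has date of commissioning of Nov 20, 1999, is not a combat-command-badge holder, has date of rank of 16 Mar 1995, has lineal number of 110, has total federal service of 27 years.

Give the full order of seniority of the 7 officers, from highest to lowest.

Obi, Nguyen, Oyelaran, Novak, Osei, Horvat, Eriksen

By grade: Obi (Brigadier); then Nguyen and Oyelaran (Colonel); then Novak (Lieutenant Colonel); then Osei (Major); then Horvat (Captain); then Eriksen (Lieutenant).
Nguyen and Oyelaran both have date of commissioning Dec 7, 1998, so the next rule applies.
Nguyen and Oyelaran both have date of rank 23 Nov 1995, so the next rule applies.
Nguyen and Oyelaran are each not a combat-command-badge holder, so the next rule applies.
Among Nguyen and Oyelaran, by lineal number (lower first): Nguyen (730) before Oyelaran (919).
Full order: Obi, Nguyen, Oyelaran, Novak, Osei, Horvat, Eriksen.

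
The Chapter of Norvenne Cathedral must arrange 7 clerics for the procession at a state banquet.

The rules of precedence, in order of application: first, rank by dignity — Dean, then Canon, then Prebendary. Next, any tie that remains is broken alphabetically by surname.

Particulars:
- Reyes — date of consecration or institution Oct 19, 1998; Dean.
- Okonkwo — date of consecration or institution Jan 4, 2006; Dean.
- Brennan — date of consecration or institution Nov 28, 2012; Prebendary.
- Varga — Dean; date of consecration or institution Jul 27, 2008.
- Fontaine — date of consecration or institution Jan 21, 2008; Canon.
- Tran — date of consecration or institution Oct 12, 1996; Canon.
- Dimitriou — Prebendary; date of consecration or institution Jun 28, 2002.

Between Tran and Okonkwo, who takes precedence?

Okonkwo

By dignity: Okonkwo, Reyes and Varga (Dean); then Fontaine and Tran (Canon); then Brennan and Dimitriou (Prebendary).
Among Okonkwo, Reyes and Varga, alphabetically by surname: Okonkwo before Reyes before Varga.
Among Fontaine and Tran, alphabetically by surname: Fontaine before Tran.
Among Brennan and Dimitriou, alphabetically by surname: Brennan before Dimitriou.
So Okonkwo takes precedence.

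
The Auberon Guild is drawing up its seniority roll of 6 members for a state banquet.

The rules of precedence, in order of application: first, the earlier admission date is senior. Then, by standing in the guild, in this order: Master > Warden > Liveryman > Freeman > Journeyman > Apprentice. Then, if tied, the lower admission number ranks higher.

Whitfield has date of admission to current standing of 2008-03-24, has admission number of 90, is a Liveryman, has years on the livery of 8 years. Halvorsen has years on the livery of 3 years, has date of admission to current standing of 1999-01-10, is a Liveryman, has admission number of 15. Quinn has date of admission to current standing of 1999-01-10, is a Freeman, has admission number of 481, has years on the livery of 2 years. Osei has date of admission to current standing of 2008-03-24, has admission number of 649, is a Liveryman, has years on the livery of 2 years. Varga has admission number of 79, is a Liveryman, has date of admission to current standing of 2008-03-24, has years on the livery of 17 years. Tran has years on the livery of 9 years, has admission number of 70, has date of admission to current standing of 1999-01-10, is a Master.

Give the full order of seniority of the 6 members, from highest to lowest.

By date of admission to current standing (earlier first): Tran, Halvorsen and Quinn (each 1999-01-10); then Varga, Whitfield and Osei (each 2008-03-24).
Among Tran, Halvorsen and Quinn, by standing in the guild: Tran (Master) before Halvorsen (Liveryman) before Quinn (Freeman).
Varga, Whitfield and Osei are each Liveryman, so the next rule applies.
Among Varga, Whitfield and Osei, by admission number (lower first): Varga (79) before Whitfield (90) before Osei (649).
Full order: Tran, Halvorsen, Quinn, Varga, Whitfield, Osei.

Tran, Halvorsen, Quinn, Varga, Whitfield, Osei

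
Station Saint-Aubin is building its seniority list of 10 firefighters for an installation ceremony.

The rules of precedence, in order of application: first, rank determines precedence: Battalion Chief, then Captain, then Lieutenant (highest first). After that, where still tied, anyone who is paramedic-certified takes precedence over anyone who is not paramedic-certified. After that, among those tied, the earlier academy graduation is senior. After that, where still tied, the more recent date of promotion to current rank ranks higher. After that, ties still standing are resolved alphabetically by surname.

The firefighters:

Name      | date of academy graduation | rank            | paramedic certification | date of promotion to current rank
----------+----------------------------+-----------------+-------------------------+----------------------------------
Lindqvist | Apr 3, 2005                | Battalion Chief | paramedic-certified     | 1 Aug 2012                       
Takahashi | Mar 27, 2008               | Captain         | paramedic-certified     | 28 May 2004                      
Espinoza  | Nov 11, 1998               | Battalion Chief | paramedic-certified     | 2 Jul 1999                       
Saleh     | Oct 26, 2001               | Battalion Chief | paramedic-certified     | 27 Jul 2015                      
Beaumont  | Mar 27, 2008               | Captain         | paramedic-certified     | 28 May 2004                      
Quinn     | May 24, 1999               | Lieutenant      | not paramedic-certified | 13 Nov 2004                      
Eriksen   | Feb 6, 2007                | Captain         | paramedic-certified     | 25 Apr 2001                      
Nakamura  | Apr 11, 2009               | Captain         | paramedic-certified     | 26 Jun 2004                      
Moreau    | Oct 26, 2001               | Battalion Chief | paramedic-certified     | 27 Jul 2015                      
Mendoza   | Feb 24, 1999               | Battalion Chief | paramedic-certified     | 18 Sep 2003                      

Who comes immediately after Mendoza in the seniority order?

By rank: Espinoza, Mendoza, Moreau, Saleh and Lindqvist (Battalion Chief); then Eriksen, Beaumont, Takahashi and Nakamura (Captain); then Quinn (Lieutenant).
Espinoza, Mendoza, Moreau, Saleh and Lindqvist are each paramedic-certified, so the next rule applies.
Among Espinoza, Mendoza, Moreau, Saleh and Lindqvist, by date of academy graduation (earlier first): Espinoza (Nov 11, 1998) before Mendoza (Feb 24, 1999) before Moreau and Saleh (Oct 26, 2001) before Lindqvist (Apr 3, 2005).
Moreau and Saleh both have date of promotion to current rank 27 Jul 2015, so the next rule applies.
Among Moreau and Saleh, alphabetically by surname: Moreau before Saleh.
Eriksen, Beaumont, Takahashi and Nakamura are each paramedic-certified, so the next rule applies.
Among Eriksen, Beaumont, Takahashi and Nakamura, by date of academy graduation (earlier first): Eriksen (Feb 6, 2007) before Beaumont and Takahashi (Mar 27, 2008) before Nakamura (Apr 11, 2009).
Beaumont and Takahashi both have date of promotion to current rank 28 May 2004, so the next rule applies.
Among Beaumont and Takahashi, alphabetically by surname: Beaumont before Takahashi.
Order: Espinoza, Mendoza, Moreau, Saleh, Lindqvist, Eriksen, Beaumont, Takahashi, Nakamura, Quinn.

Moreau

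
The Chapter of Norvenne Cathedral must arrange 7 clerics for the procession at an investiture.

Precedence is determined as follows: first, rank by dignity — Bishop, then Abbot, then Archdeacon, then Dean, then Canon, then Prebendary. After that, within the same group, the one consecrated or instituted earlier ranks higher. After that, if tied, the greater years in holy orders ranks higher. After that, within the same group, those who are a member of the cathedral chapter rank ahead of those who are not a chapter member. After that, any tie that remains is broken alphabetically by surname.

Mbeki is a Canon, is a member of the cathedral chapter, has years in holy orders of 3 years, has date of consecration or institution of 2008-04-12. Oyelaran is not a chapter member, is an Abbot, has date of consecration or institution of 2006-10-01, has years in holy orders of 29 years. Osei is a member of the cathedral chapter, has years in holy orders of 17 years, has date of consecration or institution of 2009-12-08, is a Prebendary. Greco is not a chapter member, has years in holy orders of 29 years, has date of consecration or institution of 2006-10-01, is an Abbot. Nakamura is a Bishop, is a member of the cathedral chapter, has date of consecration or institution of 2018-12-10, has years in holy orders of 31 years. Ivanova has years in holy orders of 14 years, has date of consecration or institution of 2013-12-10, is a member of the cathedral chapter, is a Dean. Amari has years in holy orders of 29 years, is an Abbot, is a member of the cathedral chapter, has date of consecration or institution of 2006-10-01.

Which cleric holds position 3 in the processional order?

By dignity: Nakamura (Bishop); then Amari, Greco and Oyelaran (Abbot); then Ivanova (Dean); then Mbeki (Canon); then Osei (Prebendary).
Amari, Greco and Oyelaran all have date of consecration or institution 2006-10-01, so the next rule applies.
Amari, Greco and Oyelaran all have years in holy orders 29 years, so the next rule applies.
Among Amari, Greco and Oyelaran, a member of the cathedral chapter before not a chapter member: Amari (a member of the cathedral chapter) before Greco and Oyelaran (not a chapter member).
Among Greco and Oyelaran, alphabetically by surname: Greco before Oyelaran.
Order: Nakamura, Amari, Greco, Oyelaran, Ivanova, Mbeki, Osei.

Greco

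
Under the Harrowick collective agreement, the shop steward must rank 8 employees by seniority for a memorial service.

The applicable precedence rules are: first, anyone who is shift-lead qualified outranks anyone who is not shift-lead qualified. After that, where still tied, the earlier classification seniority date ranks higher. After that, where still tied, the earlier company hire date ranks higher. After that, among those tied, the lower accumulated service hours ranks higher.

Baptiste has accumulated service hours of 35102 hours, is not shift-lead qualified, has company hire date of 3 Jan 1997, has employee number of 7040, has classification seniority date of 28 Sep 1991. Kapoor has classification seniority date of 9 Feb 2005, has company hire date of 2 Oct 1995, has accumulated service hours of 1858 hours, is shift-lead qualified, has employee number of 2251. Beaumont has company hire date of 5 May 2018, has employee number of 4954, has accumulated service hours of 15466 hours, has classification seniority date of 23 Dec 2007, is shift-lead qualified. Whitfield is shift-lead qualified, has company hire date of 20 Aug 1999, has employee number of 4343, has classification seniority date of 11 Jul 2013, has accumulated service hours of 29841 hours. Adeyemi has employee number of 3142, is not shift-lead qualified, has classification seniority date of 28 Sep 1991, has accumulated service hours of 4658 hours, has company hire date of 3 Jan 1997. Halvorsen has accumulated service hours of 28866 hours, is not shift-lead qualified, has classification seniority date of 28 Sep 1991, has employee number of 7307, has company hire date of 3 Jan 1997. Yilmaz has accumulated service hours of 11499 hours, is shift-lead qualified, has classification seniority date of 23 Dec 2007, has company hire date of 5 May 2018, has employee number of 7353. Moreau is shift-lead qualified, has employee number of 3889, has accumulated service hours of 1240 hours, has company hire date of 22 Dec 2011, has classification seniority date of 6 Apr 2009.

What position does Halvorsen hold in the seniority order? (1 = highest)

7

By the first rule: Kapoor, Yilmaz, Beaumont, Moreau and Whitfield (each shift-lead qualified); then Adeyemi, Halvorsen and Baptiste (each not shift-lead qualified).
Among Kapoor, Yilmaz, Beaumont, Moreau and Whitfield, by classification seniority date (earlier first): Kapoor (9 Feb 2005) before Yilmaz and Beaumont (23 Dec 2007) before Moreau (6 Apr 2009) before Whitfield (11 Jul 2013).
Yilmaz and Beaumont both have company hire date 5 May 2018, so the next rule applies.
Among Yilmaz and Beaumont, by accumulated service hours (lower first): Yilmaz (11499 hours) before Beaumont (15466 hours).
Adeyemi, Halvorsen and Baptiste all have classification seniority date 28 Sep 1991, so the next rule applies.
Adeyemi, Halvorsen and Baptiste all have company hire date 3 Jan 1997, so the next rule applies.
Among Adeyemi, Halvorsen and Baptiste, by accumulated service hours (lower first): Adeyemi (4658 hours) before Halvorsen (28866 hours) before Baptiste (35102 hours).
Order: Kapoor, Yilmaz, Beaumont, Moreau, Whitfield, Adeyemi, Halvorsen, Baptiste. So position 7.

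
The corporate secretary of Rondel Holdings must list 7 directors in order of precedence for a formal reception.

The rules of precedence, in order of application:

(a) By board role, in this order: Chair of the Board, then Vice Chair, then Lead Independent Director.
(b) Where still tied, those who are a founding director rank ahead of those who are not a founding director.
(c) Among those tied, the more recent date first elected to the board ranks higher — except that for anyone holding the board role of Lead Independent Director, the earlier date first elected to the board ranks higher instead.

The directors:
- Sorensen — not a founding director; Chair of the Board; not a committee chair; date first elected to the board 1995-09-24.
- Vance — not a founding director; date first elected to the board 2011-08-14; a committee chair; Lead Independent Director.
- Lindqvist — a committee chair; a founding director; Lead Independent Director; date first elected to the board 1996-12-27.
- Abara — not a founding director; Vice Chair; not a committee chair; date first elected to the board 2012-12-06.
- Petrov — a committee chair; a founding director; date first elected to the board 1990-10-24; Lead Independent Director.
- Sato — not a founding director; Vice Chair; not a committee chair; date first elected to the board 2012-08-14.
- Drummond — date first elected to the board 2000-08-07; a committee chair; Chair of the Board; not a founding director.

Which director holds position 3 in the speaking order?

Abara

By board role: Drummond and Sorensen (Chair of the Board); then Abara and Sato (Vice Chair); then Petrov, Lindqvist and Vance (Lead Independent Director).
Drummond and Sorensen are each not a founding director, so the next rule applies.
Among Drummond and Sorensen, by date first elected to the board (later first): Drummond (2000-08-07) before Sorensen (1995-09-24).
Abara and Sato are each not a founding director, so the next rule applies.
Among Abara and Sato, by date first elected to the board (later first): Abara (2012-12-06) before Sato (2012-08-14).
Among Petrov, Lindqvist and Vance, a founding director before not a founding director: Petrov and Lindqvist (a founding director) before Vance (not a founding director).
Among Petrov and Lindqvist, by date first elected to the board (earlier first) (reversed rule for this group): Petrov (1990-10-24) before Lindqvist (1996-12-27).
Order: Drummond, Sorensen, Abara, Sato, Petrov, Lindqvist, Vance.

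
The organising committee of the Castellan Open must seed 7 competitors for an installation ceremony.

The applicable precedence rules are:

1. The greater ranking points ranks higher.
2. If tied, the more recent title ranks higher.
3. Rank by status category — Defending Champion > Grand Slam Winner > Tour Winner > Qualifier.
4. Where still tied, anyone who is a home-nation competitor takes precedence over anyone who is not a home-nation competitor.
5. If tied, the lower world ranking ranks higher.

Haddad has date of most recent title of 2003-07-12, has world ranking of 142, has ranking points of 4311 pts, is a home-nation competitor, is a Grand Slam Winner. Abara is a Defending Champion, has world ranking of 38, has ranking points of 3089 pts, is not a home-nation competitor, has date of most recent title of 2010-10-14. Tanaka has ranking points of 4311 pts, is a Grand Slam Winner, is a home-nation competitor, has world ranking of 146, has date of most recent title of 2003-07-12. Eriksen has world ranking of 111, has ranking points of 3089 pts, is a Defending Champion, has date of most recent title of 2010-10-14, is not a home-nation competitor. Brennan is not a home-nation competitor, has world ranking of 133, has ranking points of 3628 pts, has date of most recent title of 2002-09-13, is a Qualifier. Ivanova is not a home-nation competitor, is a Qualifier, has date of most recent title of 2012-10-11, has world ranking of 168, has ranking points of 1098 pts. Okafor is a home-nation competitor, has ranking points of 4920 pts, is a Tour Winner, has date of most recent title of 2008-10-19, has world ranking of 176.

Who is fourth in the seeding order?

Brennan

By ranking points (higher first): Okafor (4920 pts); then Haddad and Tanaka (both 4311 pts); then Brennan (3628 pts); then Abara and Eriksen (both 3089 pts); then Ivanova (1098 pts).
Haddad and Tanaka both have date of most recent title 2003-07-12, so the next rule applies.
Haddad and Tanaka are each Grand Slam Winner, so the next rule applies.
Haddad and Tanaka are each a home-nation competitor, so the next rule applies.
Among Haddad and Tanaka, by world ranking (lower first): Haddad (142) before Tanaka (146).
Abara and Eriksen both have date of most recent title 2010-10-14, so the next rule applies.
Abara and Eriksen are each Defending Champion, so the next rule applies.
Abara and Eriksen are each not a home-nation competitor, so the next rule applies.
Among Abara and Eriksen, by world ranking (lower first): Abara (38) before Eriksen (111).
Order: Okafor, Haddad, Tanaka, Brennan, Abara, Eriksen, Ivanova.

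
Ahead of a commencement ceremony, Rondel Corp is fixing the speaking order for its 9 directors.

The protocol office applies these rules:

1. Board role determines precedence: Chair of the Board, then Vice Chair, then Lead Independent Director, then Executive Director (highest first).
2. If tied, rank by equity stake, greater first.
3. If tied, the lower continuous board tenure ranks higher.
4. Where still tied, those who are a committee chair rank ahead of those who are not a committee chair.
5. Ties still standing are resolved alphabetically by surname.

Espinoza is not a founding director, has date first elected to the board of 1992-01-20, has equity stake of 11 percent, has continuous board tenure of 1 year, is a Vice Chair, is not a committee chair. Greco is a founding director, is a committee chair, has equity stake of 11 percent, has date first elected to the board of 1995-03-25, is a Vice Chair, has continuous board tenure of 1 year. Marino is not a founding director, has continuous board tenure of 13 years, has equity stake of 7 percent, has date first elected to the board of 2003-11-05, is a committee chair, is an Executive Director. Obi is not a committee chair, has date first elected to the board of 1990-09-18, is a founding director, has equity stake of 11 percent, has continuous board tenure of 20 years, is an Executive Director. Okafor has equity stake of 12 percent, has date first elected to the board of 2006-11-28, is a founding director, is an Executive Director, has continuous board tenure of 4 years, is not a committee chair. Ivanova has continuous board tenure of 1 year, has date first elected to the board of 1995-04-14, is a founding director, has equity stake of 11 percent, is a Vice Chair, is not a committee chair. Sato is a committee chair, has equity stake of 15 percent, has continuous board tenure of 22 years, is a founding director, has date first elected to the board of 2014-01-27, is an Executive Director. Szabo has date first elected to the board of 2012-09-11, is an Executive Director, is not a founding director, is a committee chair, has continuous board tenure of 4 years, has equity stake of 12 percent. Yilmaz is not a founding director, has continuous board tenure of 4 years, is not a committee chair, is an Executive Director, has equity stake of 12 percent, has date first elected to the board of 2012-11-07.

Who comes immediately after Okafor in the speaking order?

By board role: Greco, Espinoza and Ivanova (Vice Chair); then Sato, Szabo, Okafor, Yilmaz, Obi and Marino (Executive Director).
Greco, Espinoza and Ivanova all have equity stake 11 percent, so the next rule applies.
Greco, Espinoza and Ivanova all have continuous board tenure 1 year, so the next rule applies.
Among Greco, Espinoza and Ivanova, a committee chair before not a committee chair: Greco (a committee chair) before Espinoza and Ivanova (not a committee chair).
Among Espinoza and Ivanova, alphabetically by surname: Espinoza before Ivanova.
Among Sato, Szabo, Okafor, Yilmaz, Obi and Marino, by equity stake (higher first): Sato (15 percent) before Szabo, Okafor and Yilmaz (12 percent) before Obi (11 percent) before Marino (7 percent).
Szabo, Okafor and Yilmaz all have continuous board tenure 4 years, so the next rule applies.
Among Szabo, Okafor and Yilmaz, a committee chair before not a committee chair: Szabo (a committee chair) before Okafor and Yilmaz (not a committee chair).
Among Okafor and Yilmaz, alphabetically by surname: Okafor before Yilmaz.
Order: Greco, Espinoza, Ivanova, Sato, Szabo, Okafor, Yilmaz, Obi, Marino.

Yilmaz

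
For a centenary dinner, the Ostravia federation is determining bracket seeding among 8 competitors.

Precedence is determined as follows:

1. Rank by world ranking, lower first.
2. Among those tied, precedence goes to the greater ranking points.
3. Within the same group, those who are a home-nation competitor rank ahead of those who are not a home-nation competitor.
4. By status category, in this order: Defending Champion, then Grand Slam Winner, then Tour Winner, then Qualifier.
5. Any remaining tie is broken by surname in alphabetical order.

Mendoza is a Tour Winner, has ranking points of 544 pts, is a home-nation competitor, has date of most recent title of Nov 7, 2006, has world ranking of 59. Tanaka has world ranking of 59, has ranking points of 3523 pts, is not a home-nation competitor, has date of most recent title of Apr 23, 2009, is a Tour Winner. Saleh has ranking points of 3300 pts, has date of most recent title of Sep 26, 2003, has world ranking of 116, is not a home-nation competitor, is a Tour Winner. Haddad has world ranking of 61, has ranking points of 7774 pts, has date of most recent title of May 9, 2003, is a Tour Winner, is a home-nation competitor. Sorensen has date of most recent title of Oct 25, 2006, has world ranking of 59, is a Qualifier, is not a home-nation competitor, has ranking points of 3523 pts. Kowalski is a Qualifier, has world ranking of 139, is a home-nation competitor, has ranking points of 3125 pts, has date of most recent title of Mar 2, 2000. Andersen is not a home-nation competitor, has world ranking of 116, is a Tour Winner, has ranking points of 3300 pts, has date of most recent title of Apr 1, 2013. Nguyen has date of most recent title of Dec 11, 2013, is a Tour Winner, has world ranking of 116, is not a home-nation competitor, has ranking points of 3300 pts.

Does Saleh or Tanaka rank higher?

Tanaka

By world ranking (lower first): Tanaka, Sorensen and Mendoza (each 59); then Haddad (61); then Andersen, Nguyen and Saleh (each 116); then Kowalski (139).
Among Tanaka, Sorensen and Mendoza, by ranking points (higher first): Tanaka and Sorensen (3523 pts) before Mendoza (544 pts).
Tanaka and Sorensen are each not a home-nation competitor, so the next rule applies.
Among Tanaka and Sorensen, by status category: Tanaka (Tour Winner) before Sorensen (Qualifier).
Andersen, Nguyen and Saleh all have ranking points 3300 pts, so the next rule applies.
Andersen, Nguyen and Saleh are each not a home-nation competitor, so the next rule applies.
Andersen, Nguyen and Saleh are each Tour Winner, so the next rule applies.
Among Andersen, Nguyen and Saleh, alphabetically by surname: Andersen before Nguyen before Saleh.
So Tanaka takes precedence.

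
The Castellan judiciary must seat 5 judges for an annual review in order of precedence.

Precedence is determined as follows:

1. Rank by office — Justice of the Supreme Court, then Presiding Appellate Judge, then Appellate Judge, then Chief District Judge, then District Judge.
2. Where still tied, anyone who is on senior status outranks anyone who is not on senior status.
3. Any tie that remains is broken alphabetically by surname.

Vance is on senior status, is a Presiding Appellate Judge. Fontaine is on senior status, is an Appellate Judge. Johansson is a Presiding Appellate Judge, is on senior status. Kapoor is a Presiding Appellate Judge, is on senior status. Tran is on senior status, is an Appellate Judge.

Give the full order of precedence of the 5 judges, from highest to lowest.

By office: Johansson, Kapoor and Vance (Presiding Appellate Judge); then Fontaine and Tran (Appellate Judge).
Johansson, Kapoor and Vance are each on senior status, so the next rule applies.
Among Johansson, Kapoor and Vance, alphabetically by surname: Johansson before Kapoor before Vance.
Fontaine and Tran are each on senior status, so the next rule applies.
Among Fontaine and Tran, alphabetically by surname: Fontaine before Tran.
Full order: Johansson, Kapoor, Vance, Fontaine, Tran.

Johansson, Kapoor, Vance, Fontaine, Tran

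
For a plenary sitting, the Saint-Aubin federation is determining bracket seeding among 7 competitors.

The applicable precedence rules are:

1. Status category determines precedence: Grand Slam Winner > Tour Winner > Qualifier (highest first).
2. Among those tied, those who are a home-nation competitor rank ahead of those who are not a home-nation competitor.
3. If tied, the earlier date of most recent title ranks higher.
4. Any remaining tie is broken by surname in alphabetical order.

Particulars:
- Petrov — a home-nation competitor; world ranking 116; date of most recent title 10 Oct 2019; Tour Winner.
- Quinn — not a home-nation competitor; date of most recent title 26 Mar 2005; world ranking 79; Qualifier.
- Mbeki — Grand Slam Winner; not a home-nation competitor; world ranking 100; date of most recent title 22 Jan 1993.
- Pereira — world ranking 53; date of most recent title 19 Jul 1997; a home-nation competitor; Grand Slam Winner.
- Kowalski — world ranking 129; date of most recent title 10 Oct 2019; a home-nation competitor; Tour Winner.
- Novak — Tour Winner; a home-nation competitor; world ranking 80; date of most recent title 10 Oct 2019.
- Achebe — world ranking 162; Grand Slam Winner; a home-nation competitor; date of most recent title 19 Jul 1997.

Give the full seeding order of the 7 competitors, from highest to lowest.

By status category: Achebe, Pereira and Mbeki (Grand Slam Winner); then Kowalski, Novak and Petrov (Tour Winner); then Quinn (Qualifier).
Among Achebe, Pereira and Mbeki, a home-nation competitor before not a home-nation competitor: Achebe and Pereira (a home-nation competitor) before Mbeki (not a home-nation competitor).
Achebe and Pereira both have date of most recent title 19 Jul 1997, so the next rule applies.
Among Achebe and Pereira, alphabetically by surname: Achebe before Pereira.
Kowalski, Novak and Petrov are each a home-nation competitor, so the next rule applies.
Kowalski, Novak and Petrov all have date of most recent title 10 Oct 2019, so the next rule applies.
Among Kowalski, Novak and Petrov, alphabetically by surname: Kowalski before Novak before Petrov.
Full order: Achebe, Pereira, Mbeki, Kowalski, Novak, Petrov, Quinn.

Achebe, Pereira, Mbeki, Kowalski, Novak, Petrov, Quinn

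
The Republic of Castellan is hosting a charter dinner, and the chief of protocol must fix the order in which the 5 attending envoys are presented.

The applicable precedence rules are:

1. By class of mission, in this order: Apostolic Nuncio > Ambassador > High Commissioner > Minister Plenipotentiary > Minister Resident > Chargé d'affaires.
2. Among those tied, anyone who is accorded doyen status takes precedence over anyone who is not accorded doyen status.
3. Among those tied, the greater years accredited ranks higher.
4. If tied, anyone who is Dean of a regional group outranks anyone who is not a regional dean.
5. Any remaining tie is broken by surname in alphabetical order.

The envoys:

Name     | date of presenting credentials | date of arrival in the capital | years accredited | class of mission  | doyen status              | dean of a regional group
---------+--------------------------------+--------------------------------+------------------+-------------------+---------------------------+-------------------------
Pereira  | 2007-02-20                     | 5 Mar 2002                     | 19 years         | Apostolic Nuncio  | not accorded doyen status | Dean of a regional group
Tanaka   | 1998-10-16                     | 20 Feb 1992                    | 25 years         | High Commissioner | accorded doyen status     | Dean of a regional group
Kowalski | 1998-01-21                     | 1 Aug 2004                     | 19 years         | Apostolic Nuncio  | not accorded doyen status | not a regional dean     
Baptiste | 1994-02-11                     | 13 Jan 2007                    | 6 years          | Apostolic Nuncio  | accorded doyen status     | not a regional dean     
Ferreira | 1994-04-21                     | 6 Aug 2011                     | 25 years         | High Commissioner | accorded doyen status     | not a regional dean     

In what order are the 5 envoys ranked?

By class of mission: Baptiste, Pereira and Kowalski (Apostolic Nuncio); then Tanaka and Ferreira (High Commissioner).
Among Baptiste, Pereira and Kowalski, accorded doyen status before not accorded doyen status: Baptiste (accorded doyen status) before Pereira and Kowalski (not accorded doyen status).
Pereira and Kowalski both have years accredited 19 years, so the next rule applies.
Among Pereira and Kowalski, Dean of a regional group before not a regional dean: Pereira (Dean of a regional group) before Kowalski (not a regional dean).
Tanaka and Ferreira are each accorded doyen status, so the next rule applies.
Tanaka and Ferreira both have years accredited 25 years, so the next rule applies.
Among Tanaka and Ferreira, Dean of a regional group before not a regional dean: Tanaka (Dean of a regional group) before Ferreira (not a regional dean).
Full order: Baptiste, Pereira, Kowalski, Tanaka, Ferreira.

Baptiste, Pereira, Kowalski, Tanaka, Ferreira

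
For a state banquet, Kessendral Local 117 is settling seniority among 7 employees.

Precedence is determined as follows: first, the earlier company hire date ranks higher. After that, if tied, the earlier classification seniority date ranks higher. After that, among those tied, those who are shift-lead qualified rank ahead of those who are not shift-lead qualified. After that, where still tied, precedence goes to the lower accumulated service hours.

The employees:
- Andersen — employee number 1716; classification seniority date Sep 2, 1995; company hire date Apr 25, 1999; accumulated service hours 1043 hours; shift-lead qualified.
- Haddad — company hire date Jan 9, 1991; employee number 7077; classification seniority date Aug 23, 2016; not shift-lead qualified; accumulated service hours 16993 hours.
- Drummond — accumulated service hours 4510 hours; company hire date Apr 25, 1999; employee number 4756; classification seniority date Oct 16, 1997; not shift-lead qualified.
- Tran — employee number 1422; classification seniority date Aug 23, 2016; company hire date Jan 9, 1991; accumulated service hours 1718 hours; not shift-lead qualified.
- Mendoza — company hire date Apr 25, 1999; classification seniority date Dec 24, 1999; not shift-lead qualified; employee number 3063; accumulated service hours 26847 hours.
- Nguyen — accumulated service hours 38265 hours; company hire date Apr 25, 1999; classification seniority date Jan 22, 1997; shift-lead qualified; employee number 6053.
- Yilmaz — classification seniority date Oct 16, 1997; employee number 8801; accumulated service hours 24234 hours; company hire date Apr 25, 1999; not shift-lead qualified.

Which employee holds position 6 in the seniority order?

By company hire date (earlier first): Tran and Haddad (both Jan 9, 1991); then Andersen, Nguyen, Drummond, Yilmaz and Mendoza (each Apr 25, 1999).
Tran and Haddad both have classification seniority date Aug 23, 2016, so the next rule applies.
Tran and Haddad are each not shift-lead qualified, so the next rule applies.
Among Tran and Haddad, by accumulated service hours (lower first): Tran (1718 hours) before Haddad (16993 hours).
Among Andersen, Nguyen, Drummond, Yilmaz and Mendoza, by classification seniority date (earlier first): Andersen (Sep 2, 1995) before Nguyen (Jan 22, 1997) before Drummond and Yilmaz (Oct 16, 1997) before Mendoza (Dec 24, 1999).
Drummond and Yilmaz are each not shift-lead qualified, so the next rule applies.
Among Drummond and Yilmaz, by accumulated service hours (lower first): Drummond (4510 hours) before Yilmaz (24234 hours).
Order: Tran, Haddad, Andersen, Nguyen, Drummond, Yilmaz, Mendoza.

Yilmaz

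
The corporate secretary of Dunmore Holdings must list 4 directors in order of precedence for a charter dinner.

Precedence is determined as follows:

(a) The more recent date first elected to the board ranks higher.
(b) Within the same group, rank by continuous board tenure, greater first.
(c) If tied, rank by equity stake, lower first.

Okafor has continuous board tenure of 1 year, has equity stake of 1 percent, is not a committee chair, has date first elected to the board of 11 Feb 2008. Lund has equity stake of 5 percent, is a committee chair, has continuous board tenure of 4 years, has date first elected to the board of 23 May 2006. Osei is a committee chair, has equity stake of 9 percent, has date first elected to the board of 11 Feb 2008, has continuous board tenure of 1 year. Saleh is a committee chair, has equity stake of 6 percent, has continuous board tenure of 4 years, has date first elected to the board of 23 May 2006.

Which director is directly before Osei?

By date first elected to the board (later first): Okafor and Osei (both 11 Feb 2008); then Lund and Saleh (both 23 May 2006).
Okafor and Osei both have continuous board tenure 1 year, so the next rule applies.
Among Okafor and Osei, by equity stake (lower first): Okafor (1 percent) before Osei (9 percent).
Lund and Saleh both have continuous board tenure 4 years, so the next rule applies.
Among Lund and Saleh, by equity stake (lower first): Lund (5 percent) before Saleh (6 percent).
Order: Okafor, Osei, Lund, Saleh.

Okafor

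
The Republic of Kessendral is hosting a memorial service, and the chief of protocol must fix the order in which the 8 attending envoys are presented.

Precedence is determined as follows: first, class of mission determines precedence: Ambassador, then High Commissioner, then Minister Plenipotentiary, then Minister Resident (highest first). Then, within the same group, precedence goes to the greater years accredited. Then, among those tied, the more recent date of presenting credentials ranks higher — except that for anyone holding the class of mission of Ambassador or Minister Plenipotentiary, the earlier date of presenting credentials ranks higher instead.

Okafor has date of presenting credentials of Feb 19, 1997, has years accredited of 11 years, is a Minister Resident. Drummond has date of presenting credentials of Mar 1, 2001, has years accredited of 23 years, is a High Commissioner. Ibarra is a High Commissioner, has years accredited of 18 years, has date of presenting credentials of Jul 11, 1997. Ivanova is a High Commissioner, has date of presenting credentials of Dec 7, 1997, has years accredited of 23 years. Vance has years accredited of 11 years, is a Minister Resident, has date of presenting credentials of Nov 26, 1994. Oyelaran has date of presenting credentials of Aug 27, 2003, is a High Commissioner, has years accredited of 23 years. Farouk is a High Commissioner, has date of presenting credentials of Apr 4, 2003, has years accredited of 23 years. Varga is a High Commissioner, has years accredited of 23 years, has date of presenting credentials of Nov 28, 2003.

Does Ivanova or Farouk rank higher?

Farouk

By class of mission: Varga, Oyelaran, Farouk, Drummond, Ivanova and Ibarra (High Commissioner); then Okafor and Vance (Minister Resident).
Among Varga, Oyelaran, Farouk, Drummond, Ivanova and Ibarra, by years accredited (higher first): Varga, Oyelaran, Farouk, Drummond and Ivanova (23 years) before Ibarra (18 years).
Among Varga, Oyelaran, Farouk, Drummond and Ivanova, by date of presenting credentials (later first): Varga (Nov 28, 2003) before Oyelaran (Aug 27, 2003) before Farouk (Apr 4, 2003) before Drummond (Mar 1, 2001) before Ivanova (Dec 7, 1997).
Okafor and Vance both have years accredited 11 years, so the next rule applies.
Among Okafor and Vance, by date of presenting credentials (later first): Okafor (Feb 19, 1997) before Vance (Nov 26, 1994).
So Farouk takes precedence.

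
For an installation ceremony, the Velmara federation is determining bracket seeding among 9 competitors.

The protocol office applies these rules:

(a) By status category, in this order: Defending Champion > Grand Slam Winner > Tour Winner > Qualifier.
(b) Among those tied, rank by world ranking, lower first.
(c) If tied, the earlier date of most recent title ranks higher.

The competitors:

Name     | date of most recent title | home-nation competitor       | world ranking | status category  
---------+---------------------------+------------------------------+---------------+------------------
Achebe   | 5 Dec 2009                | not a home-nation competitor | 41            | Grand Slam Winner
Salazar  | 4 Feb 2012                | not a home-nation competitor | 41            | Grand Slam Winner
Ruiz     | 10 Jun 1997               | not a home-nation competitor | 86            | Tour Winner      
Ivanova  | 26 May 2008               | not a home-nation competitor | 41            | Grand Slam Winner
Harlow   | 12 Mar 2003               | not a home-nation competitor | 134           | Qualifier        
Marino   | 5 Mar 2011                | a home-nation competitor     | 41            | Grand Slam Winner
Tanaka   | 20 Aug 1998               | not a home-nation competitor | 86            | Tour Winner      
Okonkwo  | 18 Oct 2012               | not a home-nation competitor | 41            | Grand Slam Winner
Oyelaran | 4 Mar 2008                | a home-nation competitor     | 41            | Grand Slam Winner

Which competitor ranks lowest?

By status category: Oyelaran, Ivanova, Achebe, Marino, Salazar and Okonkwo (Grand Slam Winner); then Ruiz and Tanaka (Tour Winner); then Harlow (Qualifier).
Oyelaran, Ivanova, Achebe, Marino, Salazar and Okonkwo all have world ranking 41, so the next rule applies.
Among Oyelaran, Ivanova, Achebe, Marino, Salazar and Okonkwo, by date of most recent title (earlier first): Oyelaran (4 Mar 2008) before Ivanova (26 May 2008) before Achebe (5 Dec 2009) before Marino (5 Mar 2011) before Salazar (4 Feb 2012) before Okonkwo (18 Oct 2012).
Ruiz and Tanaka both have world ranking 86, so the next rule applies.
Among Ruiz and Tanaka, by date of most recent title (earlier first): Ruiz (10 Jun 1997) before Tanaka (20 Aug 1998).
Order: Oyelaran, Ivanova, Achebe, Marino, Salazar, Okonkwo, Ruiz, Tanaka, Harlow.

Harlow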